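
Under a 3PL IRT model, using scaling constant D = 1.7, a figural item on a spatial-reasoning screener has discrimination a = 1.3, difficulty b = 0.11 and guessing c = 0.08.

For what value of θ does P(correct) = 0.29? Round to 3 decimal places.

-0.441

P(θ) = c + (1 − c) · 1 / (1 + exp(−D·a(θ − b)))
Remove guessing floor: (0.29 − 0.08)/(1 − 0.08) = 0.2283
logit = ln(0.2283/0.7717) = -1.2182
θ = b + logit/(1.7·a) = 0.11 + (-1.2182)/2.2100 = -0.4412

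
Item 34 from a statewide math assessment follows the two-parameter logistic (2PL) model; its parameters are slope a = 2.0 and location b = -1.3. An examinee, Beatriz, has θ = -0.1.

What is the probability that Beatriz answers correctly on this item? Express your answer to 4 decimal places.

P(θ) = 1 / (1 + exp(−a(θ − b)))
Exponent: 2.0 × (-0.1 − (-1.3)) = 2.4000
1/(1 + e^{-2.4000}) = 0.9168

0.9168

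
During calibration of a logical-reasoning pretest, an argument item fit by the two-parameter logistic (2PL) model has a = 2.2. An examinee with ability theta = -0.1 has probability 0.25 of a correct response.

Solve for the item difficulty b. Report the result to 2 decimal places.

P(theta) = 1 / (1 + exp(−a(theta − b)))
logit(0.25) = ln(0.25/0.75) = -1.0986
b = theta − logit/(a) = -0.1 − (-1.0986)/2.2000 = 0.3994

0.40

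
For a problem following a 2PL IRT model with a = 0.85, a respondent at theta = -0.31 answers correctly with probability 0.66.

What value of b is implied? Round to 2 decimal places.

P(theta) = 1 / (1 + exp(−a(theta − b)))
logit(0.66) = ln(0.66/0.34) = 0.6633
b = theta − logit/(a) = -0.31 − 0.6633/0.8500 = -1.0903

-1.09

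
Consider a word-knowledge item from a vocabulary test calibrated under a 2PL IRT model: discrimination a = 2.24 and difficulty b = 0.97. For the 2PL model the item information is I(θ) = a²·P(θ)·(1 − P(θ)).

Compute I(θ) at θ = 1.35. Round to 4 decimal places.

1.0520

P = 1/(1+e^{-0.8512}) = 0.7008
P(1−P) = 0.7008 × 0.2992 = 0.2097
I = a² × P(1−P) = 2.24² × 0.2097 = 1.05205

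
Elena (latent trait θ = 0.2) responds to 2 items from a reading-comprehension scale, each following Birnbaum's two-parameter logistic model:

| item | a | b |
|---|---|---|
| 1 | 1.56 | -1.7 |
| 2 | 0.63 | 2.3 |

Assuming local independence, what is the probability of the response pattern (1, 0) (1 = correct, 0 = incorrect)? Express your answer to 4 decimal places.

0.7509

P(θ) = 1 / (1 + exp(−a(θ − b)))
P_1 = 1/(1+e^{-2.9640}) = 0.9509
P_2 = 1/(1+e^{1.3230}) = 0.2103
L = P_1 × (1−P_2) = 0.9509 × 0.7897 = 0.75092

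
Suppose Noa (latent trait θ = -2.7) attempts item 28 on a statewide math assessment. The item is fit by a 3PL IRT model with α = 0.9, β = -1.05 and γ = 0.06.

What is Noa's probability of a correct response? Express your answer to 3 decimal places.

P(θ) = γ + (1 − γ) · 1 / (1 + exp(−α(θ − β)))
Exponent: 0.9 × (-2.7 − (-1.05)) = -1.4850
1/(1 + e^{1.4850}) = 0.1847
P = 0.06 + 0.94 × 0.1847 = 0.2336

0.234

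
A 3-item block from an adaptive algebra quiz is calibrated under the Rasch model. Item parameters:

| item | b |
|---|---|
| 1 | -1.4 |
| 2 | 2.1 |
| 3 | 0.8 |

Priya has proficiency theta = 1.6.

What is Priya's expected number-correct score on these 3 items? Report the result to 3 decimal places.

P(theta) = 1 / (1 + exp(−(theta − b)))
P_1 = 1/(1+e^{-3.0000}) = 0.9526
P_2 = 1/(1+e^{0.5000}) = 0.3775
P_3 = 1/(1+e^{-0.8000}) = 0.6900
E[score] = 0.9526 + 0.3775 + 0.6900 = 2.0201

2.020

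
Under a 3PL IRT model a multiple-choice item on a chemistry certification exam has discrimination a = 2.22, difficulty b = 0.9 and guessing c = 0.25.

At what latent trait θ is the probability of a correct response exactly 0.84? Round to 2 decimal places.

1.49

P(θ) = c + (1 − c) · 1 / (1 + exp(−a(θ − b)))
Remove guessing floor: (0.84 − 0.25)/(1 − 0.25) = 0.7867
logit = ln(0.7867/0.2133) = 1.3049
θ = b + logit/(a) = 0.9 + 1.3049/2.2200 = 1.4878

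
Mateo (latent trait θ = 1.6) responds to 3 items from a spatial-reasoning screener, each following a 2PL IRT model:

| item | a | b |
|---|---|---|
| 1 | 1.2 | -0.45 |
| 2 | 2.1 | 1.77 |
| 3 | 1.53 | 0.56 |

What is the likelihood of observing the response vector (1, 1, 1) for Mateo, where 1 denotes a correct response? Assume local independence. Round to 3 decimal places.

0.315

P(θ) = 1 / (1 + exp(−a(θ − b)))
P_1 = 1/(1+e^{-2.4600}) = 0.9213
P_2 = 1/(1+e^{0.3570}) = 0.4117
P_3 = 1/(1+e^{-1.5912}) = 0.8308
L = P_1 × P_2 × P_3 = 0.9213 × 0.4117 × 0.8308 = 0.31510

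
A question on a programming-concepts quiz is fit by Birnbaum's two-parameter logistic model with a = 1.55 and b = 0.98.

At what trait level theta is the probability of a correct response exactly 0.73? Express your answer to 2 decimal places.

1.62

P(theta) = 1 / (1 + exp(−a(theta − b)))
logit = ln(0.7300/0.2700) = 0.9946
theta = b + logit/(a) = 0.98 + 0.9946/1.5500 = 1.6217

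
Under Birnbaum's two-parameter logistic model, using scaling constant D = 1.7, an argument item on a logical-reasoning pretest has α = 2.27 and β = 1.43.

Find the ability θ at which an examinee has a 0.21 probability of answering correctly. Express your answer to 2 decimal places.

1.09

P(θ) = 1 / (1 + exp(−D·α(θ − β)))
logit = ln(0.2100/0.7900) = -1.3249
θ = β + logit/(1.7·α) = 1.43 + (-1.3249)/3.8590 = 1.0867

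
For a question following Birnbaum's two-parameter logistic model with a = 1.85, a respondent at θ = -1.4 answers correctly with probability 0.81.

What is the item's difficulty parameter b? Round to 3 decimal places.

-2.184

P(θ) = 1 / (1 + exp(−a(θ − b)))
logit(0.81) = ln(0.81/0.19) = 1.4500
b = θ − logit/(a) = -1.4 − 1.4500/1.8500 = -2.1838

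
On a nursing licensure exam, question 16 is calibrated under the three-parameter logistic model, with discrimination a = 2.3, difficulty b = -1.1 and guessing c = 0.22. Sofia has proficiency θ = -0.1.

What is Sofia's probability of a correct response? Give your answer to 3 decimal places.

0.929

P(θ) = c + (1 − c) · 1 / (1 + exp(−a(θ − b)))
Exponent: 2.3 × (-0.1 − (-1.1)) = 2.3000
1/(1 + e^{-2.3000}) = 0.9089
P = 0.22 + 0.78 × 0.9089 = 0.9289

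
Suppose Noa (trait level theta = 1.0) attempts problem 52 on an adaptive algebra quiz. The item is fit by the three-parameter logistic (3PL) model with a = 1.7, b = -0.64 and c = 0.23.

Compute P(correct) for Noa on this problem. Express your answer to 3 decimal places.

P(theta) = c + (1 − c) · 1 / (1 + exp(−a(theta − b)))
Exponent: 1.7 × (1.0 − (-0.64)) = 2.7880
1/(1 + e^{-2.7880}) = 0.9420
P = 0.23 + 0.77 × 0.9420 = 0.9554

0.955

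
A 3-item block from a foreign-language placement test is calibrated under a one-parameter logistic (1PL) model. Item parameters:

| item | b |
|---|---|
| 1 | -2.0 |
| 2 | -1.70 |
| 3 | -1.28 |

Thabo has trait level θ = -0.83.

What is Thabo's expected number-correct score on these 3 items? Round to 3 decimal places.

2.079

P(θ) = 1 / (1 + exp(−(θ − b)))
P_1 = 1/(1+e^{-1.1700}) = 0.7631
P_2 = 1/(1+e^{-0.8700}) = 0.7047
P_3 = 1/(1+e^{-0.4500}) = 0.6106
E[score] = 0.7631 + 0.7047 + 0.6106 = 2.0785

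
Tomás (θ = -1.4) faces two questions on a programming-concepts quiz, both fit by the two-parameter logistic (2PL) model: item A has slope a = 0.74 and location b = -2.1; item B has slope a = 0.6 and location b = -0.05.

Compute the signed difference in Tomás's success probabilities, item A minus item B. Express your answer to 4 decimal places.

P(θ) = 1 / (1 + exp(−a(θ − b)))
P_A = 0.6267
P_B = 0.3079
P_A − P_B = 0.3188

0.3188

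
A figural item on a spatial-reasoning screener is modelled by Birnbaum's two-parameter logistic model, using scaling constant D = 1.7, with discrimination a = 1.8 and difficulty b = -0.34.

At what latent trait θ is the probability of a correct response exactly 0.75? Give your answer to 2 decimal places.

P(θ) = 1 / (1 + exp(−D·a(θ − b)))
logit = ln(0.7500/0.2500) = 1.0986
θ = b + logit/(1.7·a) = -0.34 + 1.0986/3.0600 = 0.0190

0.02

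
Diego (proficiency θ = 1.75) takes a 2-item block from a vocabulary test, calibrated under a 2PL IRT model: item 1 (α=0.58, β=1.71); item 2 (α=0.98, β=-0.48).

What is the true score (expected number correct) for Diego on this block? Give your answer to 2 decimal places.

P(θ) = 1 / (1 + exp(−α(θ − β)))
P_1 = 1/(1+e^{-0.0232}) = 0.5058
P_2 = 1/(1+e^{-2.1854}) = 0.8989
E[score] = 0.5058 + 0.8989 = 1.4047

1.40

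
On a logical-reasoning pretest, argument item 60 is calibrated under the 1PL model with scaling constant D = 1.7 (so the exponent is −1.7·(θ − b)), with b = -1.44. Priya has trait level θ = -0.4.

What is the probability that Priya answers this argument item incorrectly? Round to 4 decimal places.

P(θ) = 1 / (1 + exp(−D·(θ − b)))
Exponent: 1.7 × (-0.4 − (-1.44)) = 1.7680
1/(1 + e^{-1.7680}) = 0.8542
P = 0.8542
P(incorrect) = 1 − 0.8542 = 0.1458

0.1458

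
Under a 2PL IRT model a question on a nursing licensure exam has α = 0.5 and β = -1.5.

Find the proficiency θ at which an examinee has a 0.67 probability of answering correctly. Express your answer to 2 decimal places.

P(θ) = 1 / (1 + exp(−α(θ − β)))
logit = ln(0.6700/0.3300) = 0.7082
θ = β + logit/(α) = -1.5 + 0.7082/0.5000 = -0.0836

-0.08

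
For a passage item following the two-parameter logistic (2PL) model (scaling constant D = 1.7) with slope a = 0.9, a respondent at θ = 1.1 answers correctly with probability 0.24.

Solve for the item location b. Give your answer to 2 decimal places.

1.85

P(θ) = 1 / (1 + exp(−D·a(θ − b)))
logit(0.24) = ln(0.24/0.76) = -1.1527
b = θ − logit/(1.7·a) = 1.1 − (-1.1527)/1.5300 = 1.8534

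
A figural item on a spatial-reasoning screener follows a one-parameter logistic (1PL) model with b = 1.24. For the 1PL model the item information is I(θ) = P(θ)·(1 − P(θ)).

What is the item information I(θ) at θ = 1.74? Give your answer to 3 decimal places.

0.235

P = 1/(1+e^{-0.5000}) = 0.6225
P(1−P) = 0.6225 × 0.3775 = 0.2350
I = P(1−P) = 0.23500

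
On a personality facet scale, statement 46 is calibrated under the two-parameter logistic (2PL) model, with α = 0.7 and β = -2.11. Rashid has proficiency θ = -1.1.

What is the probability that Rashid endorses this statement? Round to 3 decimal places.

P(θ) = 1 / (1 + exp(−α(θ − β)))
Exponent: 0.7 × (-1.1 − (-2.11)) = 0.7070
1/(1 + e^{-0.7070}) = 0.6697

0.670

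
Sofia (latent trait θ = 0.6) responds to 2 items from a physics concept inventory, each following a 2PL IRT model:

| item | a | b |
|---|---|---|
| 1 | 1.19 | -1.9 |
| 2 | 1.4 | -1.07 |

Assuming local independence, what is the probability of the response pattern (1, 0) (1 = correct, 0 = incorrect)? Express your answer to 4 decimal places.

P(θ) = 1 / (1 + exp(−a(θ − b)))
P_1 = 1/(1+e^{-2.9750}) = 0.9514
P_2 = 1/(1+e^{-2.3380}) = 0.9120
L = P_1 × (1−P_2) = 0.9514 × 0.0880 = 0.08375

0.0837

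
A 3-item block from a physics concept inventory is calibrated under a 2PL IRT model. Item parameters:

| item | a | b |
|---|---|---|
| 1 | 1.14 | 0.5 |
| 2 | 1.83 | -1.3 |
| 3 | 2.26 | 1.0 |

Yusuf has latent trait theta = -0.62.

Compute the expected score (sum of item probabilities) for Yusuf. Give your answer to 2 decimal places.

P(theta) = 1 / (1 + exp(−a(theta − b)))
P_1 = 1/(1+e^{1.2768}) = 0.2181
P_2 = 1/(1+e^{-1.2444}) = 0.7763
P_3 = 1/(1+e^{3.6612}) = 0.0251
E[score] = 0.2181 + 0.7763 + 0.0251 = 1.0195

1.02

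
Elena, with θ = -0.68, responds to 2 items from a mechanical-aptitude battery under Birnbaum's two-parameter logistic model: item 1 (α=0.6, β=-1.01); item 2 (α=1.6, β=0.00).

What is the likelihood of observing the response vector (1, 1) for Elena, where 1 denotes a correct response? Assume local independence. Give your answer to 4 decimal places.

0.1384

P(θ) = 1 / (1 + exp(−α(θ − β)))
P_1 = 1/(1+e^{-0.1980}) = 0.5493
P_2 = 1/(1+e^{1.0880}) = 0.2520
L = P_1 × P_2 = 0.5493 × 0.2520 = 0.13843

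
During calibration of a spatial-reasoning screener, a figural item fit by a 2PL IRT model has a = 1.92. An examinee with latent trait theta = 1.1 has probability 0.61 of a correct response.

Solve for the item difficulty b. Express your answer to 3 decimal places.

P(theta) = 1 / (1 + exp(−a(theta − b)))
logit(0.61) = ln(0.61/0.39) = 0.4473
b = theta − logit/(a) = 1.1 − 0.4473/1.9200 = 0.8670

0.867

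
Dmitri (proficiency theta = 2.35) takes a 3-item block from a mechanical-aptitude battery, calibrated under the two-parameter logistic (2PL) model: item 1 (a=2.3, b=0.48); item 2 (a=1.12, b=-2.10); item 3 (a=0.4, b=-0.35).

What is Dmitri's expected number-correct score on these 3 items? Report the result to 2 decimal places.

P(theta) = 1 / (1 + exp(−a(theta − b)))
P_1 = 1/(1+e^{-4.3010}) = 0.9866
P_2 = 1/(1+e^{-4.9840}) = 0.9932
P_3 = 1/(1+e^{-1.0800}) = 0.7465
E[score] = 0.9866 + 0.9932 + 0.7465 = 2.7263

2.73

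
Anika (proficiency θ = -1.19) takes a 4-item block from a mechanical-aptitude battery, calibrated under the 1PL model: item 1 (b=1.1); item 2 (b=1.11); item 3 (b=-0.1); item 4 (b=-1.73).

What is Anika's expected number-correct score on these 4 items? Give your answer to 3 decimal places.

P(θ) = 1 / (1 + exp(−(θ − b)))
P_1 = 1/(1+e^{2.2900}) = 0.0920
P_2 = 1/(1+e^{2.3000}) = 0.0911
P_3 = 1/(1+e^{1.0900}) = 0.2516
P_4 = 1/(1+e^{-0.5400}) = 0.6318
E[score] = 0.0920 + 0.0911 + 0.2516 + 0.6318 = 1.0665

1.067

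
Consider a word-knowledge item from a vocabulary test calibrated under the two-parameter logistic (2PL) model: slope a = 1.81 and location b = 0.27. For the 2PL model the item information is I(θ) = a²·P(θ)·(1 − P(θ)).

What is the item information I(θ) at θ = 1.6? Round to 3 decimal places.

P = 1/(1+e^{-2.4073}) = 0.9174
P(1−P) = 0.9174 × 0.0826 = 0.0758
I = a² × P(1−P) = 1.81² × 0.0758 = 0.24830

0.248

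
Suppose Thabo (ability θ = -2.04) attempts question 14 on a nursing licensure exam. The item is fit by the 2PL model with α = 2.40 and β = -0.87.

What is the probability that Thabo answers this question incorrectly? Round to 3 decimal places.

P(θ) = 1 / (1 + exp(−α(θ − β)))
Exponent: 2.40 × (-2.04 − (-0.87)) = -2.8080
1/(1 + e^{2.8080}) = 0.0569
P(incorrect) = 1 − 0.0569 = 0.9431

0.943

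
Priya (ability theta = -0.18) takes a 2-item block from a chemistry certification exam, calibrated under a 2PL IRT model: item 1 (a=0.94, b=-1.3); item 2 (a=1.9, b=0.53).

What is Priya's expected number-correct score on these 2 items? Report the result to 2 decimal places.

0.95

P(theta) = 1 / (1 + exp(−a(theta − b)))
P_1 = 1/(1+e^{-1.0528}) = 0.7413
P_2 = 1/(1+e^{1.3490}) = 0.2060
E[score] = 0.7413 + 0.2060 = 0.9473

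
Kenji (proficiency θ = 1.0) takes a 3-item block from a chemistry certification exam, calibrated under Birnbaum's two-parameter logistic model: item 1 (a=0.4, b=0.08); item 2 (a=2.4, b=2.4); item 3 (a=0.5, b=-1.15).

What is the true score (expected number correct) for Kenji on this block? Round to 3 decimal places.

P(θ) = 1 / (1 + exp(−a(θ − b)))
P_1 = 1/(1+e^{-0.3680}) = 0.5910
P_2 = 1/(1+e^{3.3600}) = 0.0336
P_3 = 1/(1+e^{-1.0750}) = 0.7455
E[score] = 0.5910 + 0.0336 + 0.7455 = 1.3701

1.370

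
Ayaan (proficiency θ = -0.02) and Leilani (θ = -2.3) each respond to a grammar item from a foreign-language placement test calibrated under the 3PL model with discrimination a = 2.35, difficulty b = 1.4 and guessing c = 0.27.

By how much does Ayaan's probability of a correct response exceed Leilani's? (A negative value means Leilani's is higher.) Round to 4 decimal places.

P(θ) = c + (1 − c) · 1 / (1 + exp(−a(θ − b)))
P(Ayaan) = 0.2951  [exponent -3.3370]
P(Leilani) = 0.2701  [exponent -8.6950]
Difference = 0.2951 − 0.2701 = 0.0249

0.0249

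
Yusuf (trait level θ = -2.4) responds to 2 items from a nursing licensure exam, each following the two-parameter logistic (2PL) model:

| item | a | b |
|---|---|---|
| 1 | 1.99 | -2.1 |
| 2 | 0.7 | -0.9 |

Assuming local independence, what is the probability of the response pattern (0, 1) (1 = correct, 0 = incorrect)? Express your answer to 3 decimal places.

0.167

P(θ) = 1 / (1 + exp(−a(θ − b)))
P_1 = 1/(1+e^{0.5970}) = 0.3550
P_2 = 1/(1+e^{1.0500}) = 0.2592
L = (1−P_1) × P_2 = 0.6450 × 0.2592 = 0.16719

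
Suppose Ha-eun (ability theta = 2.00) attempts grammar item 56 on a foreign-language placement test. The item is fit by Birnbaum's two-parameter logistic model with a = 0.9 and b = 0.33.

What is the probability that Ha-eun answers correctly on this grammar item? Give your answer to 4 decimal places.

0.8180

P(theta) = 1 / (1 + exp(−a(theta − b)))
Exponent: 0.9 × (2.00 − 0.33) = 1.5030
1/(1 + e^{-1.5030}) = 0.8180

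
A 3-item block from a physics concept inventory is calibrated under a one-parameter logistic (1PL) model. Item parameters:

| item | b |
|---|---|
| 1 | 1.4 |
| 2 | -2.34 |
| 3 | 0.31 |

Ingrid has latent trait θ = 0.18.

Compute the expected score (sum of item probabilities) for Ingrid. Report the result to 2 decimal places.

P(θ) = 1 / (1 + exp(−(θ − b)))
P_1 = 1/(1+e^{1.2200}) = 0.2279
P_2 = 1/(1+e^{-2.5200}) = 0.9255
P_3 = 1/(1+e^{0.1300}) = 0.4675
E[score] = 0.2279 + 0.9255 + 0.4675 = 1.6210

1.62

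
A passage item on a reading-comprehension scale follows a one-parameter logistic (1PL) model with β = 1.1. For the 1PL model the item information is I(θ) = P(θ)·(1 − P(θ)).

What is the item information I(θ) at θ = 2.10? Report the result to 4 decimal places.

P = 1/(1+e^{-1.0000}) = 0.7311
P(1−P) = 0.7311 × 0.2689 = 0.1966
I = P(1−P) = 0.19661

0.1966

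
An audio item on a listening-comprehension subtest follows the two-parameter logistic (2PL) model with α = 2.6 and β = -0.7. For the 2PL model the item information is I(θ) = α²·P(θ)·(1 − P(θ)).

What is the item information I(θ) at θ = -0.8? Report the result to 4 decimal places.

1.6618

P = 1/(1+e^{0.2600}) = 0.4354
P(1−P) = 0.4354 × 0.5646 = 0.2458
I = α² × P(1−P) = 2.6² × 0.2458 = 1.66176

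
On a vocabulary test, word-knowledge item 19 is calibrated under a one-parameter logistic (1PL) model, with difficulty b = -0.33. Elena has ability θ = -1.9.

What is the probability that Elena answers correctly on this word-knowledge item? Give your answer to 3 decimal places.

P(θ) = 1 / (1 + exp(−(θ − b)))
Exponent: (-1.9 − (-0.33)) = -1.5700
1/(1 + e^{1.5700}) = 0.1722
P = 0.1722

0.172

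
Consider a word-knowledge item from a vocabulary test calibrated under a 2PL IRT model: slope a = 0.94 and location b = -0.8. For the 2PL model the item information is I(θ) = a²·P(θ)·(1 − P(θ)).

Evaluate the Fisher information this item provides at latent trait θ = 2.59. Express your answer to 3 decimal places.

0.034

P = 1/(1+e^{-3.1866}) = 0.9603
P(1−P) = 0.9603 × 0.0397 = 0.0381
I = a² × P(1−P) = 0.94² × 0.0381 = 0.03366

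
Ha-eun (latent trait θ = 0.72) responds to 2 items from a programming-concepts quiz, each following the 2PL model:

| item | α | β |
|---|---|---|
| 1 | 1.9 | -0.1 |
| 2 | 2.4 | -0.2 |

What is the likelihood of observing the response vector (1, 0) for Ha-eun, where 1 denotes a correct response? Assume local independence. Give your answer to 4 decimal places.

0.0818

P(θ) = 1 / (1 + exp(−α(θ − β)))
P_1 = 1/(1+e^{-1.5580}) = 0.8261
P_2 = 1/(1+e^{-2.2080}) = 0.9010
L = P_1 × (1−P_2) = 0.8261 × 0.0990 = 0.08181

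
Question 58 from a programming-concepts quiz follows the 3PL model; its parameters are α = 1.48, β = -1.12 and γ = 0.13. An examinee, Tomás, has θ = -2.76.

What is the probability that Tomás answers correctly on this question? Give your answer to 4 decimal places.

0.2006

P(θ) = γ + (1 − γ) · 1 / (1 + exp(−α(θ − β)))
Exponent: 1.48 × (-2.76 − (-1.12)) = -2.4272
1/(1 + e^{2.4272}) = 0.0811
P = 0.13 + 0.87 × 0.0811 = 0.2006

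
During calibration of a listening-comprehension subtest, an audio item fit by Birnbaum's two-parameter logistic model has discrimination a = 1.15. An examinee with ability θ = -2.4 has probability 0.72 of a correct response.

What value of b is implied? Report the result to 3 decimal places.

-3.221

P(θ) = 1 / (1 + exp(−a(θ − b)))
logit(0.72) = ln(0.72/0.28) = 0.9445
b = θ − logit/(a) = -2.4 − 0.9445/1.1500 = -3.2213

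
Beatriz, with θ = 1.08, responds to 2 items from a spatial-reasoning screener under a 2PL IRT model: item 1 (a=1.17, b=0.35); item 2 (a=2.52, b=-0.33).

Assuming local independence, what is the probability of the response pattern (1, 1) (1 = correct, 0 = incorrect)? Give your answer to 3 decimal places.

0.682

P(θ) = 1 / (1 + exp(−a(θ − b)))
P_1 = 1/(1+e^{-0.8541}) = 0.7014
P_2 = 1/(1+e^{-3.5532}) = 0.9722
L = P_1 × P_2 = 0.7014 × 0.9722 = 0.68190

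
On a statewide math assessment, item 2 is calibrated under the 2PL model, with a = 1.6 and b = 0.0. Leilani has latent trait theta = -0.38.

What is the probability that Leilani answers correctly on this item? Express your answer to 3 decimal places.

0.353

P(theta) = 1 / (1 + exp(−a(theta − b)))
Exponent: 1.6 × (-0.38 − 0.0) = -0.6080
1/(1 + e^{0.6080}) = 0.3525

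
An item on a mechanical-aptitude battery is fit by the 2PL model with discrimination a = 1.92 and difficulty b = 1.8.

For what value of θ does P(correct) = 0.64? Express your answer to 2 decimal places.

P(θ) = 1 / (1 + exp(−a(θ − b)))
logit = ln(0.6400/0.3600) = 0.5754
θ = b + logit/(a) = 1.8 + 0.5754/1.9200 = 2.0997

2.10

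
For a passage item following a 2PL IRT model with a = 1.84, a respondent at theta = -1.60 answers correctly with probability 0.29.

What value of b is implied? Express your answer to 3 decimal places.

P(theta) = 1 / (1 + exp(−a(theta − b)))
logit(0.29) = ln(0.29/0.71) = -0.8954
b = theta − logit/(a) = -1.60 − (-0.8954)/1.8400 = -1.1134

-1.113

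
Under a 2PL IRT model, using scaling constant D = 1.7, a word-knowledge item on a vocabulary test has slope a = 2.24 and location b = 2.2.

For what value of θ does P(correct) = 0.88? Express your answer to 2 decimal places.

P(θ) = 1 / (1 + exp(−D·a(θ − b)))
logit = ln(0.8800/0.1200) = 1.9924
θ = b + logit/(1.7·a) = 2.2 + 1.9924/3.8080 = 2.7232

2.72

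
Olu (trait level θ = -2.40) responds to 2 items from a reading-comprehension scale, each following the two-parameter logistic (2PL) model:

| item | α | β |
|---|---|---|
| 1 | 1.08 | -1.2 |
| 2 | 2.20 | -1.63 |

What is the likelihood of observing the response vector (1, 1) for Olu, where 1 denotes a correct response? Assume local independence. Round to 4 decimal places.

P(θ) = 1 / (1 + exp(−α(θ − β)))
P_1 = 1/(1+e^{1.2960}) = 0.2148
P_2 = 1/(1+e^{1.6940}) = 0.1553
L = P_1 × P_2 = 0.2148 × 0.1553 = 0.03335

0.0334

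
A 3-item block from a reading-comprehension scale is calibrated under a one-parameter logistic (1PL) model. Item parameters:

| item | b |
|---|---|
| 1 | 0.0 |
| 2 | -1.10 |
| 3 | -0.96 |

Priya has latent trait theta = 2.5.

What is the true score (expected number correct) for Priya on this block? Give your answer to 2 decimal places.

P(theta) = 1 / (1 + exp(−(theta − b)))
P_1 = 1/(1+e^{-2.5000}) = 0.9241
P_2 = 1/(1+e^{-3.6000}) = 0.9734
P_3 = 1/(1+e^{-3.4600}) = 0.9695
E[score] = 0.9241 + 0.9734 + 0.9695 = 2.8671

2.87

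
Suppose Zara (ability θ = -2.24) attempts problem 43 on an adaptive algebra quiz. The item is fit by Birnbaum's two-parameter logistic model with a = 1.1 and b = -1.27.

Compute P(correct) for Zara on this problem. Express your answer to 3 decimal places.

0.256

P(θ) = 1 / (1 + exp(−a(θ − b)))
Exponent: 1.1 × (-2.24 − (-1.27)) = -1.0670
1/(1 + e^{1.0670}) = 0.2560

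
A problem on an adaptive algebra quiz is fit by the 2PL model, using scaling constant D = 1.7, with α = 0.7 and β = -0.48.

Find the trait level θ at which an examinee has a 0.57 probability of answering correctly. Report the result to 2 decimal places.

-0.24

P(θ) = 1 / (1 + exp(−D·α(θ − β)))
logit = ln(0.5700/0.4300) = 0.2819
θ = β + logit/(1.7·α) = -0.48 + 0.2819/1.1900 = -0.2432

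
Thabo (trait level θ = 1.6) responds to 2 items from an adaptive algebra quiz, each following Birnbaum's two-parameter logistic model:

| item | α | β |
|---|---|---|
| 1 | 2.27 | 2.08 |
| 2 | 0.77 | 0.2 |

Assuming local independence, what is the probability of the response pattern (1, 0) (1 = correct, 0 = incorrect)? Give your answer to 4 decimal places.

P(θ) = 1 / (1 + exp(−α(θ − β)))
P_1 = 1/(1+e^{1.0896}) = 0.2517
P_2 = 1/(1+e^{-1.0780}) = 0.7461
L = P_1 × (1−P_2) = 0.2517 × 0.2539 = 0.06390

0.0639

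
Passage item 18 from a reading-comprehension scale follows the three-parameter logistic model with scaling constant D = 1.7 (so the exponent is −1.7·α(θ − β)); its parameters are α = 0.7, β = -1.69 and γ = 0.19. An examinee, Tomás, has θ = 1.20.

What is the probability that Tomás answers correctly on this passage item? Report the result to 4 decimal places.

P(θ) = γ + (1 − γ) · 1 / (1 + exp(−D·α(θ − β)))
Exponent: 1.7 × 0.7 × (1.20 − (-1.69)) = 3.4391
1/(1 + e^{-3.4391}) = 0.9689
P = 0.19 + 0.81 × 0.9689 = 0.9748

0.9748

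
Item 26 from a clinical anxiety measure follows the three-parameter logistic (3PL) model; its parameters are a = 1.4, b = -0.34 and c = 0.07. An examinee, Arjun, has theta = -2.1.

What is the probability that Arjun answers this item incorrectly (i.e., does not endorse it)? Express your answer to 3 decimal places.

P(theta) = c + (1 − c) · 1 / (1 + exp(−a(theta − b)))
Exponent: 1.4 × (-2.1 − (-0.34)) = -2.4640
1/(1 + e^{2.4640}) = 0.0784
P = 0.07 + 0.93 × 0.0784 = 0.1429
P(incorrect) = 1 − 0.1429 = 0.8571

0.857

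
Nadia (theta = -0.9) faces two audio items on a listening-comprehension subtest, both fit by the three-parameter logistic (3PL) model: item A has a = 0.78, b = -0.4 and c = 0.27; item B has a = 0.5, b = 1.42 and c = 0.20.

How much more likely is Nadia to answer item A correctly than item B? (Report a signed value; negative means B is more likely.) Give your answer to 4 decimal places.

0.1738

P(theta) = c + (1 − c) · 1 / (1 + exp(−a(theta − b)))
P_A = 0.5647
P_B = 0.3909
P_A − P_B = 0.1738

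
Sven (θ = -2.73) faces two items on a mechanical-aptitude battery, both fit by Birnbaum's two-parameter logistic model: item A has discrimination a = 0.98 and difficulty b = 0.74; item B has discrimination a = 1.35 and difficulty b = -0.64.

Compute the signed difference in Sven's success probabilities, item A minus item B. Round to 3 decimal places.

P(θ) = 1 / (1 + exp(−a(θ − b)))
P_A = 0.0323
P_B = 0.0562
P_A − P_B = -0.0239

-0.024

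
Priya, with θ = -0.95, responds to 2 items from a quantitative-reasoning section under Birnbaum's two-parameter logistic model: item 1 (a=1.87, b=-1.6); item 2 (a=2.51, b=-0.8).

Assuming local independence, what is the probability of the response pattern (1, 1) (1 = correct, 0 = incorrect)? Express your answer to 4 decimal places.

P(θ) = 1 / (1 + exp(−a(θ − b)))
P_1 = 1/(1+e^{-1.2155}) = 0.7713
P_2 = 1/(1+e^{0.3765}) = 0.4070
L = P_1 × P_2 = 0.7713 × 0.4070 = 0.31389

0.3139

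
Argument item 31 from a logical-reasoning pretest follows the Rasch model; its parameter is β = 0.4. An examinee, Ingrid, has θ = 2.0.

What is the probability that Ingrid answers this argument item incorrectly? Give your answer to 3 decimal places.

P(θ) = 1 / (1 + exp(−(θ − β)))
Exponent: (2.0 − 0.4) = 1.6000
1/(1 + e^{-1.6000}) = 0.8320
P = 0.8320
P(incorrect) = 1 − 0.8320 = 0.1680

0.168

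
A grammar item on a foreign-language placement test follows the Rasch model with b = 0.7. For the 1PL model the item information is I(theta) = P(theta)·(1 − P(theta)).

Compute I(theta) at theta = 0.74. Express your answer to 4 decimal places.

0.2499

P = 1/(1+e^{-0.0400}) = 0.5100
P(1−P) = 0.5100 × 0.4900 = 0.2499
I = P(1−P) = 0.24990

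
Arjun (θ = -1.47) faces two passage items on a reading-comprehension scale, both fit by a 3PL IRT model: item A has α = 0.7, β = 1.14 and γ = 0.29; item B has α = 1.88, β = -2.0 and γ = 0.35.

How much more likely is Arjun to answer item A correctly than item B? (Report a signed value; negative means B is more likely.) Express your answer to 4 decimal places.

-0.4363

P(θ) = γ + (1 − γ) · 1 / (1 + exp(−α(θ − β)))
P_A = 0.3884
P_B = 0.8247
P_A − P_B = -0.4363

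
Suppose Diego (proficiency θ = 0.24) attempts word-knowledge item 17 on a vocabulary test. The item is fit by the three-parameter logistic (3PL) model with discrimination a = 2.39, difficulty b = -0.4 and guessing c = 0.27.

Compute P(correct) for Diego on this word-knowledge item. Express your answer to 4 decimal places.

0.8700

P(θ) = c + (1 − c) · 1 / (1 + exp(−a(θ − b)))
Exponent: 2.39 × (0.24 − (-0.4)) = 1.5296
1/(1 + e^{-1.5296}) = 0.8219
P = 0.27 + 0.73 × 0.8219 = 0.8700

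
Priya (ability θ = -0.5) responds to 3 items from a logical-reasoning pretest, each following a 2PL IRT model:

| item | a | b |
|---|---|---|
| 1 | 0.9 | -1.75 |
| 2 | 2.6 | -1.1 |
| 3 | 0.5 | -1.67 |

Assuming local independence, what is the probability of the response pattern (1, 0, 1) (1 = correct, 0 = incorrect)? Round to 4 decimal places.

P(θ) = 1 / (1 + exp(−a(θ − b)))
P_1 = 1/(1+e^{-1.1250}) = 0.7549
P_2 = 1/(1+e^{-1.5600}) = 0.8264
P_3 = 1/(1+e^{-0.5850}) = 0.6422
L = P_1 × (1−P_2) × P_3 = 0.7549 × 0.1736 × 0.6422 = 0.08419

0.0842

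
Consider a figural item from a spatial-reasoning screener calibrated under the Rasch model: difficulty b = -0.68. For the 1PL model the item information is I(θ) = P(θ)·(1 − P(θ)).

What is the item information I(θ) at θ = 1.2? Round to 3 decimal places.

P = 1/(1+e^{-1.8800}) = 0.8676
P(1−P) = 0.8676 × 0.1324 = 0.1149
I = P(1−P) = 0.11486

0.115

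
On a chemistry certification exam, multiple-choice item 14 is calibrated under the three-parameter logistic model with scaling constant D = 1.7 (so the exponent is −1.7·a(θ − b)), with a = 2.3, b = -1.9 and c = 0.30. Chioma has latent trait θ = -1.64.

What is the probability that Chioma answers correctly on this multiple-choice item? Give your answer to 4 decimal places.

0.8140

P(θ) = c + (1 − c) · 1 / (1 + exp(−D·a(θ − b)))
Exponent: 1.7 × 2.3 × (-1.64 − (-1.9)) = 1.0166
1/(1 + e^{-1.0166}) = 0.7343
P = 0.30 + 0.70 × 0.7343 = 0.8140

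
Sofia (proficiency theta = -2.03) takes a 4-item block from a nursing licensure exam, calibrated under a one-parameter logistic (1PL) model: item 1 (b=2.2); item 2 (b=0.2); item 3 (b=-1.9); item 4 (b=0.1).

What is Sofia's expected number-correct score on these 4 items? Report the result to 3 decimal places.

P(theta) = 1 / (1 + exp(−(theta − b)))
P_1 = 1/(1+e^{4.2300}) = 0.0143
P_2 = 1/(1+e^{2.2300}) = 0.0971
P_3 = 1/(1+e^{0.1300}) = 0.4675
P_4 = 1/(1+e^{2.1300}) = 0.1062
E[score] = 0.0143 + 0.0971 + 0.4675 + 0.1062 = 0.6852

0.685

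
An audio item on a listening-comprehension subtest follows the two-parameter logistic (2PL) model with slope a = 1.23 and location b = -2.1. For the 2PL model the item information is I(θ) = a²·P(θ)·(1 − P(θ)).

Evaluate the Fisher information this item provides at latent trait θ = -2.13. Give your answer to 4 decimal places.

0.3781

P = 1/(1+e^{0.0369}) = 0.4908
P(1−P) = 0.4908 × 0.5092 = 0.2499
I = a² × P(1−P) = 1.23² × 0.2499 = 0.37810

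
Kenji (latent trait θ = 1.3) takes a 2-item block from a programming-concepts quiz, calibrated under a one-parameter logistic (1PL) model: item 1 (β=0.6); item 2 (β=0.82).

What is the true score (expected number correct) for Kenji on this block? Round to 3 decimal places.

P(θ) = 1 / (1 + exp(−(θ − β)))
P_1 = 1/(1+e^{-0.7000}) = 0.6682
P_2 = 1/(1+e^{-0.4800}) = 0.6177
E[score] = 0.6682 + 0.6177 = 1.2859

1.286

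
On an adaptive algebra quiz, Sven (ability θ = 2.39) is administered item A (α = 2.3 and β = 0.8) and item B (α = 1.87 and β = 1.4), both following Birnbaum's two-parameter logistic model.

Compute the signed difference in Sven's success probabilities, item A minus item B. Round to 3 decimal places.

0.111

P(θ) = 1 / (1 + exp(−α(θ − β)))
P_A = 0.9748
P_B = 0.8643
P_A − P_B = 0.1106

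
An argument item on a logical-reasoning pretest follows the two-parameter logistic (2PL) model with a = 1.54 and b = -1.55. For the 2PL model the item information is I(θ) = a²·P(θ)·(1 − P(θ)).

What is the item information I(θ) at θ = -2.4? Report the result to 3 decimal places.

0.397

P = 1/(1+e^{1.3090}) = 0.2127
P(1−P) = 0.2127 × 0.7873 = 0.1674
I = a² × P(1−P) = 1.54² × 0.1674 = 0.39708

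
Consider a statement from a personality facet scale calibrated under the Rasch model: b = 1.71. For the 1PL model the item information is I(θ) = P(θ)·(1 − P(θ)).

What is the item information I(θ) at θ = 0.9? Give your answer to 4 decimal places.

0.2131

P = 1/(1+e^{0.8100}) = 0.3079
P(1−P) = 0.3079 × 0.6921 = 0.2131
I = P(1−P) = 0.21309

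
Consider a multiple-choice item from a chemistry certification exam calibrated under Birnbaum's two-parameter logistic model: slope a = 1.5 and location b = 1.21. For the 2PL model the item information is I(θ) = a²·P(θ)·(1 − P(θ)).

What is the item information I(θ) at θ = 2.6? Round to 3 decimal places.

0.221

P = 1/(1+e^{-2.0850}) = 0.8894
P(1−P) = 0.8894 × 0.1106 = 0.0983
I = a² × P(1−P) = 1.5² × 0.0983 = 0.22126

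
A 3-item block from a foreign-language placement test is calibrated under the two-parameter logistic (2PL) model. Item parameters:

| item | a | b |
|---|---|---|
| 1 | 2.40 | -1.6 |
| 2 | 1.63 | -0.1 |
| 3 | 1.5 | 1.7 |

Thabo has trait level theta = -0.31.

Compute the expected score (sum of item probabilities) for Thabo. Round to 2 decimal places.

1.42

P(theta) = 1 / (1 + exp(−a(theta − b)))
P_1 = 1/(1+e^{-3.0960}) = 0.9567
P_2 = 1/(1+e^{0.3423}) = 0.4153
P_3 = 1/(1+e^{3.0150}) = 0.0468
E[score] = 0.9567 + 0.4153 + 0.0468 = 1.4187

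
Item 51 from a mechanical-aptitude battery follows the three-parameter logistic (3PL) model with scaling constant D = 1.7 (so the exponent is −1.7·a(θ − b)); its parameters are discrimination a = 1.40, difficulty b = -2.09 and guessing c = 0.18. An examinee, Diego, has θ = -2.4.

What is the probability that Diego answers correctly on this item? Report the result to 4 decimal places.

P(θ) = c + (1 − c) · 1 / (1 + exp(−D·a(θ − b)))
Exponent: 1.7 × 1.40 × (-2.4 − (-2.09)) = -0.7378
1/(1 + e^{0.7378}) = 0.3235
P = 0.18 + 0.82 × 0.3235 = 0.4453

0.4453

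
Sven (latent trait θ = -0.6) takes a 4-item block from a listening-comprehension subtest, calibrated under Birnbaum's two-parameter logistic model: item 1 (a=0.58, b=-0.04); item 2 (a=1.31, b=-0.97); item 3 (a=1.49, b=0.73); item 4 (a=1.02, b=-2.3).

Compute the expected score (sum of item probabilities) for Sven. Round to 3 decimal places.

2.009

P(θ) = 1 / (1 + exp(−a(θ − b)))
P_1 = 1/(1+e^{0.3248}) = 0.4195
P_2 = 1/(1+e^{-0.4847}) = 0.6189
P_3 = 1/(1+e^{1.9817}) = 0.1211
P_4 = 1/(1+e^{-1.7340}) = 0.8499
E[score] = 0.4195 + 0.6189 + 0.1211 + 0.8499 = 2.0094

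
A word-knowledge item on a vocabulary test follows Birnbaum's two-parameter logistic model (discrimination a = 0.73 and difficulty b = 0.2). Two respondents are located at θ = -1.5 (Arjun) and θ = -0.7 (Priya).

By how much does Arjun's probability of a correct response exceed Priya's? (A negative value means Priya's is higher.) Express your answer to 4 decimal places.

-0.1172

P(θ) = 1 / (1 + exp(−a(θ − b)))
P(Arjun) = 0.2243  [exponent -1.2410]
P(Priya) = 0.3414  [exponent -0.6570]
Difference = 0.2243 − 0.3414 = -0.1172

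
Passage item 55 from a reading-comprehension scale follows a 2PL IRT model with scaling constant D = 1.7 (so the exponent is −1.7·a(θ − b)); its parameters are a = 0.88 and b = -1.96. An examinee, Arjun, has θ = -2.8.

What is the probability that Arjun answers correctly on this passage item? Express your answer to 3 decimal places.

0.222

P(θ) = 1 / (1 + exp(−D·a(θ − b)))
Exponent: 1.7 × 0.88 × (-2.8 − (-1.96)) = -1.2566
1/(1 + e^{1.2566}) = 0.2216
P = 0.2216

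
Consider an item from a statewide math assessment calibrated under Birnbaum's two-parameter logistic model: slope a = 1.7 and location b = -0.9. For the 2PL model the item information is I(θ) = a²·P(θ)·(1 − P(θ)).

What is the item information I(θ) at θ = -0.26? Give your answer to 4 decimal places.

P = 1/(1+e^{-1.0880}) = 0.7480
P(1−P) = 0.7480 × 0.2520 = 0.1885
I = a² × P(1−P) = 1.7² × 0.1885 = 0.54475

0.5447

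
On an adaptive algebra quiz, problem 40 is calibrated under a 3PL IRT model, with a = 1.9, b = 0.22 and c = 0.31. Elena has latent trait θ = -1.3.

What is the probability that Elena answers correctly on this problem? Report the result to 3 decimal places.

0.346

P(θ) = c + (1 − c) · 1 / (1 + exp(−a(θ − b)))
Exponent: 1.9 × (-1.3 − 0.22) = -2.8880
1/(1 + e^{2.8880}) = 0.0527
P = 0.31 + 0.69 × 0.0527 = 0.3464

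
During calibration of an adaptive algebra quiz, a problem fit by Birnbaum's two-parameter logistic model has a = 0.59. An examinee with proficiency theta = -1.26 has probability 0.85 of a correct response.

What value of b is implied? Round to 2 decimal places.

-4.20

P(theta) = 1 / (1 + exp(−a(theta − b)))
logit(0.85) = ln(0.85/0.15) = 1.7346
b = theta − logit/(a) = -1.26 − 1.7346/0.5900 = -4.2000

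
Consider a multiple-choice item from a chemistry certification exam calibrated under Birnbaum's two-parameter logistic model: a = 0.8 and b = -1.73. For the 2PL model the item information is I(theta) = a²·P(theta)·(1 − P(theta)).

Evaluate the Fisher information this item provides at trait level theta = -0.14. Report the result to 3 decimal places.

0.109

P = 1/(1+e^{-1.2720}) = 0.7811
P(1−P) = 0.7811 × 0.2189 = 0.1710
I = a² × P(1−P) = 0.8² × 0.1710 = 0.10943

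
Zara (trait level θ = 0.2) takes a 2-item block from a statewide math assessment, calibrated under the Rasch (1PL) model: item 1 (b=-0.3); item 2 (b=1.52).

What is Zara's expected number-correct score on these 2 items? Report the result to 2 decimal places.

P(θ) = 1 / (1 + exp(−(θ − b)))
P_1 = 1/(1+e^{-0.5000}) = 0.6225
P_2 = 1/(1+e^{1.3200}) = 0.2108
E[score] = 0.6225 + 0.2108 = 0.8333

0.83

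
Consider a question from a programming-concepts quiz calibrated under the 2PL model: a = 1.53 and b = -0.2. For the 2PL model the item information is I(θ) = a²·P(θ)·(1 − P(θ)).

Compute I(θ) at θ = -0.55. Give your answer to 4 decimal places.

P = 1/(1+e^{0.5355}) = 0.3692
P(1−P) = 0.3692 × 0.6308 = 0.2329
I = a² × P(1−P) = 1.53² × 0.2329 = 0.54520

0.5452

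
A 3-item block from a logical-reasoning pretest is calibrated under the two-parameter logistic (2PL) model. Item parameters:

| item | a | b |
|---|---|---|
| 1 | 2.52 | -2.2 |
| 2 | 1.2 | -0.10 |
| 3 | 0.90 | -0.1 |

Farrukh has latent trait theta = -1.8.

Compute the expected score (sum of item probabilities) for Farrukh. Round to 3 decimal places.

P(theta) = 1 / (1 + exp(−a(theta − b)))
P_1 = 1/(1+e^{-1.0080}) = 0.7326
P_2 = 1/(1+e^{2.0400}) = 0.1151
P_3 = 1/(1+e^{1.5300}) = 0.1780
E[score] = 0.7326 + 0.1151 + 0.1780 = 1.0257

1.026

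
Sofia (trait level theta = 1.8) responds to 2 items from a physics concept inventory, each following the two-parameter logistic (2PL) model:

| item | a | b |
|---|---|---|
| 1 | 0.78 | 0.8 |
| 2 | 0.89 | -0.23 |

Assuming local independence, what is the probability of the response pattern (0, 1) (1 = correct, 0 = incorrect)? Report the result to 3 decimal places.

0.270

P(theta) = 1 / (1 + exp(−a(theta − b)))
P_1 = 1/(1+e^{-0.7800}) = 0.6857
P_2 = 1/(1+e^{-1.8067}) = 0.8590
L = (1−P_1) × P_2 = 0.3143 × 0.8590 = 0.26999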